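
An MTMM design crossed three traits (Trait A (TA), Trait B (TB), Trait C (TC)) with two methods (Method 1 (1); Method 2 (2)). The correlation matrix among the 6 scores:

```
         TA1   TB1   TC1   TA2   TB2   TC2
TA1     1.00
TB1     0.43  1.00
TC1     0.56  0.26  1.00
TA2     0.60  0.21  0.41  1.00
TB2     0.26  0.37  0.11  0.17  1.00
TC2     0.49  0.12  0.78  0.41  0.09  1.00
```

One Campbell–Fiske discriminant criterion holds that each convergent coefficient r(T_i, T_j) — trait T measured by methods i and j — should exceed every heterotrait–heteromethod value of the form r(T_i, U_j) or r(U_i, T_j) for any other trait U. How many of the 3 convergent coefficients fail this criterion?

Each convergent coefficient versus the relevant comparison correlations:
TA (methods 1·2): 0.60 vs {0.26, 0.21, 0.49, 0.41} → pass.
TB (methods 1·2): 0.37 vs {0.21, 0.26, 0.12, 0.11} → pass.
TC (methods 1·2): 0.78 vs {0.41, 0.49, 0.11, 0.12} → pass.
0 of 3 fail.

0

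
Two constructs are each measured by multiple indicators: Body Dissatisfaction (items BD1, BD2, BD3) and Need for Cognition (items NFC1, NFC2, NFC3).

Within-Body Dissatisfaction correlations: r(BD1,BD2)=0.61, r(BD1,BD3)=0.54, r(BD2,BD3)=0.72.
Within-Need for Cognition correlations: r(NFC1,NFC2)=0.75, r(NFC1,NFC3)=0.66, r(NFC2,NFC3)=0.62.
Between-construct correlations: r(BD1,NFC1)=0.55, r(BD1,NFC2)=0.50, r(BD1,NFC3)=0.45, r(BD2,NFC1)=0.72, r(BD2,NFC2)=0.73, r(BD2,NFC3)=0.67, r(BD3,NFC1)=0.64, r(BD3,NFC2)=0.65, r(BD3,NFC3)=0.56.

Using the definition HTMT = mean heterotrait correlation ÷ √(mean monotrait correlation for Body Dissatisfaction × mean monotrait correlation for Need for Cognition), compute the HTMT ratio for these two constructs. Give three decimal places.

0.936

Between-construct mean = 5.47/9 = 0.6078.
Mean within-BD = 1.87/3 = 0.6233; mean within-NFC = 2.03/3 = 0.6767.
Geometric mean = √(0.6233 × 0.6767) = 0.6495.
HTMT = 0.6078 / 0.6495 = 0.936.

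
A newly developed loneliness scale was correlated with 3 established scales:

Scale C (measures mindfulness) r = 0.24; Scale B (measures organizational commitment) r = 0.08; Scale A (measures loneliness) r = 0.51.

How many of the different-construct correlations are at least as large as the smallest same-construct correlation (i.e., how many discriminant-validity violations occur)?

Convergent (same construct = loneliness): Scale A.
Smallest convergent = 0.51. Discriminant values: 0.24, 0.08; count ≥ 0.51 → 0.

0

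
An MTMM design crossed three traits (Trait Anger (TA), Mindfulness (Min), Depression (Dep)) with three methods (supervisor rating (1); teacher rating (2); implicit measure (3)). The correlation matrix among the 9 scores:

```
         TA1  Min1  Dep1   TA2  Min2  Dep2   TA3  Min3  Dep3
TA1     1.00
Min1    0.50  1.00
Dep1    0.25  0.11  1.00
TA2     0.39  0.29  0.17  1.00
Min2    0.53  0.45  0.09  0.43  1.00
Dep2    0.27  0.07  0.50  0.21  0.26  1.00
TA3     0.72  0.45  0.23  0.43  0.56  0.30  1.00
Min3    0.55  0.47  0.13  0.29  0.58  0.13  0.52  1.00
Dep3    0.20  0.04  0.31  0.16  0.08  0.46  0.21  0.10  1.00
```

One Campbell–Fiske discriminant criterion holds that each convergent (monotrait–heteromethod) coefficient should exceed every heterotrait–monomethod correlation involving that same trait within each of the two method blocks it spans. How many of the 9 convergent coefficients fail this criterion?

Each convergent coefficient versus the relevant comparison correlations:
TA (methods 1·2): 0.39 vs {0.50, 0.43, 0.25, 0.21} → fail.
TA (methods 1·3): 0.72 vs {0.50, 0.52, 0.25, 0.21} → pass.
TA (methods 2·3): 0.43 vs {0.43, 0.52, 0.21, 0.21} → fail.
Min (methods 1·2): 0.45 vs {0.50, 0.43, 0.11, 0.26} → fail.
Min (methods 1·3): 0.47 vs {0.50, 0.52, 0.11, 0.10} → fail.
Min (methods 2·3): 0.58 vs {0.43, 0.52, 0.26, 0.10} → pass.
Dep (methods 1·2): 0.50 vs {0.25, 0.21, 0.11, 0.26} → pass.
Dep (methods 1·3): 0.31 vs {0.25, 0.21, 0.11, 0.10} → pass.
Dep (methods 2·3): 0.46 vs {0.21, 0.21, 0.26, 0.10} → pass.
4 of 9 fail.

4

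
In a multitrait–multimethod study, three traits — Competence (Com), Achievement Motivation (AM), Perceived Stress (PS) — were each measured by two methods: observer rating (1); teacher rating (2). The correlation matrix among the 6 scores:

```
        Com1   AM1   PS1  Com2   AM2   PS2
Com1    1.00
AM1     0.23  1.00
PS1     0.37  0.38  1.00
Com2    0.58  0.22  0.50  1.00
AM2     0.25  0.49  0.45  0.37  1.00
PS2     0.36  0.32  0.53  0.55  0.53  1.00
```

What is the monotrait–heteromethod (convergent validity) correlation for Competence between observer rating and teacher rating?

Same trait (Com), different methods: r(Com1, Com2) = 0.58.

0.58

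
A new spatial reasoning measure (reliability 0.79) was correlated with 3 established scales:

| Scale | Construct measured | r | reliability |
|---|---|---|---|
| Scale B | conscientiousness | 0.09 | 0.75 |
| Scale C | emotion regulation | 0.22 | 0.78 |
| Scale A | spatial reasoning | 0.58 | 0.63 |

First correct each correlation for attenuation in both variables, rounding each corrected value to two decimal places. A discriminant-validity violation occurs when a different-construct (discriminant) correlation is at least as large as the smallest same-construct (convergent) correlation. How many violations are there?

0

Disattenuated r (r / √(r_scale · r_new)):
  Scale B (disc): 0.09 / √(0.75·0.79) = 0.12
  Scale C (disc): 0.22 / √(0.78·0.79) = 0.28
  Scale A (conv): 0.58 / √(0.63·0.79) = 0.82
Smallest convergent = 0.82. Discriminant values: 0.12, 0.28; count ≥ 0.82 → 0.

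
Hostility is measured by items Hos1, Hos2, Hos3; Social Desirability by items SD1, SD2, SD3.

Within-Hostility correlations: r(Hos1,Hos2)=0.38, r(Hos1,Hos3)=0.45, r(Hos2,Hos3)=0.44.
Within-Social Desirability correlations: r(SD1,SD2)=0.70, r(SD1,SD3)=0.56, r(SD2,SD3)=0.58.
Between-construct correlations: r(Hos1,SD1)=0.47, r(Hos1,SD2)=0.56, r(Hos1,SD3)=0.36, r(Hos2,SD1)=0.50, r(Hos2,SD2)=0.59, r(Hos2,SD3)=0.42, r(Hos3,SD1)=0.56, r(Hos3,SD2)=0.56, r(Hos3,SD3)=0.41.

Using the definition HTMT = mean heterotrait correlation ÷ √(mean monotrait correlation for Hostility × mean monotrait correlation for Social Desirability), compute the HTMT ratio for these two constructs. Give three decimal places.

0.966

Mean between = 4.43/9 = 0.4922.
Mean within-Hos = 1.27/3 = 0.4233; mean within-SD = 1.84/3 = 0.6133.
Geometric mean = √(0.4233 × 0.6133) = 0.5095.
HTMT = 0.4922 / 0.5095 = 0.966.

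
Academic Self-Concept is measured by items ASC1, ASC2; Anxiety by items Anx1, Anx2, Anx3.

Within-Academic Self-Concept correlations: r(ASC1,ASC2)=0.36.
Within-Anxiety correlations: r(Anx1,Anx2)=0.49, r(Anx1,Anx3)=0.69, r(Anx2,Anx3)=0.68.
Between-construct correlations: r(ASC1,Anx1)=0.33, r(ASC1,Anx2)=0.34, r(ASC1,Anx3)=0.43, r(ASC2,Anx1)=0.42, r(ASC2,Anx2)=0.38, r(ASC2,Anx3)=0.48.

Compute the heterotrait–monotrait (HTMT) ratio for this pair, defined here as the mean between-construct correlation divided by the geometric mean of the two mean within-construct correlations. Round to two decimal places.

0.84

Mean heterotrait r = 2.38/6 = 0.3967.
Mean within-ASC = 0.36/1 = 0.3600; mean within-Anx = 1.86/3 = 0.6200.
Geometric mean = √(0.3600 × 0.6200) = 0.4724.
HTMT = 0.3967 / 0.4724 = 0.84.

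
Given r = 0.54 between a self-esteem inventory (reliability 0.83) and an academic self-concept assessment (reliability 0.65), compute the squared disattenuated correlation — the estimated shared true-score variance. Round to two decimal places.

0.54

Disattenuated r = 0.54 / √(0.83 × 0.65) = 0.54 / 0.7345 = 0.7352.
Shared true-score variance = 0.7352² = 0.5405 ≈ 0.54.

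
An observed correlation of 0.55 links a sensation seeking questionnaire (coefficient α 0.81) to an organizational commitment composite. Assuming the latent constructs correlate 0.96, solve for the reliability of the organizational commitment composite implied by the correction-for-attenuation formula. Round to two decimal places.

0.41

r_true = r_obs / √(r_xx · r_yy) ⇒ 0.96 = 0.55 / √(0.81 · r_yy).
√(0.81 · r_yy) = 0.55 / 0.96 = 0.5729; 0.81 · r_yy = 0.3282; r_yy = 0.3282 / 0.81 ≈ 0.41.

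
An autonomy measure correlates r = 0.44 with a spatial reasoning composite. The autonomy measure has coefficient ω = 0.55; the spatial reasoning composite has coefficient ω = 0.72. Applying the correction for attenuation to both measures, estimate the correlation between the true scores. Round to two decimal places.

r_true = r_obs / √(r_xx · r_yy) = 0.44 / √(0.55 × 0.72) = 0.44 / √0.3960 = 0.44 / 0.6293 ≈ 0.70.

0.70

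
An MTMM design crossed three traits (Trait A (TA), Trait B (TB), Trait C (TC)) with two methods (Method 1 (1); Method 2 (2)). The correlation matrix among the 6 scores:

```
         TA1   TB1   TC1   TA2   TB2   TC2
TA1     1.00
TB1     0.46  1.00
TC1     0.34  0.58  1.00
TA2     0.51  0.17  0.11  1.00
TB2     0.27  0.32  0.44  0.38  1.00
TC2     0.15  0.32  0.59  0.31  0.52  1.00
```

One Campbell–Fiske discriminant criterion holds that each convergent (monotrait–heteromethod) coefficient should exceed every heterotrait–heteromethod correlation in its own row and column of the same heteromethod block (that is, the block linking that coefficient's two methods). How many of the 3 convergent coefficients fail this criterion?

1

Checking each validity diagonal entry against its comparison values:
TA (methods 1·2): 0.51 vs {0.27, 0.17, 0.15, 0.11} → pass.
TB (methods 1·2): 0.32 vs {0.17, 0.27, 0.32, 0.44} → fail.
TC (methods 1·2): 0.59 vs {0.11, 0.15, 0.44, 0.32} → pass.
1 of 3 fail.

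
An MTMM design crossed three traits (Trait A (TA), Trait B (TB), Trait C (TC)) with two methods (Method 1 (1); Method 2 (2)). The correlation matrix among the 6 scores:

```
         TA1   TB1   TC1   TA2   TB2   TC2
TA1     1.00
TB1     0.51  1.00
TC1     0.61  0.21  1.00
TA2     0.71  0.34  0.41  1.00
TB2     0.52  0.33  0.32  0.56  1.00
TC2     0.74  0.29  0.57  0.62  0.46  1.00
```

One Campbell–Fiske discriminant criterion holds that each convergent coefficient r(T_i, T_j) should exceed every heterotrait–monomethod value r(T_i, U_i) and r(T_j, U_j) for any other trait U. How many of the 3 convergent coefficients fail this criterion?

Checking each validity diagonal entry against its comparison values:
TA (methods 1·2): 0.71 vs {0.51, 0.56, 0.61, 0.62} → pass.
TB (methods 1·2): 0.33 vs {0.51, 0.56, 0.21, 0.46} → fail.
TC (methods 1·2): 0.57 vs {0.61, 0.62, 0.21, 0.46} → fail.
2 of 3 fail.

2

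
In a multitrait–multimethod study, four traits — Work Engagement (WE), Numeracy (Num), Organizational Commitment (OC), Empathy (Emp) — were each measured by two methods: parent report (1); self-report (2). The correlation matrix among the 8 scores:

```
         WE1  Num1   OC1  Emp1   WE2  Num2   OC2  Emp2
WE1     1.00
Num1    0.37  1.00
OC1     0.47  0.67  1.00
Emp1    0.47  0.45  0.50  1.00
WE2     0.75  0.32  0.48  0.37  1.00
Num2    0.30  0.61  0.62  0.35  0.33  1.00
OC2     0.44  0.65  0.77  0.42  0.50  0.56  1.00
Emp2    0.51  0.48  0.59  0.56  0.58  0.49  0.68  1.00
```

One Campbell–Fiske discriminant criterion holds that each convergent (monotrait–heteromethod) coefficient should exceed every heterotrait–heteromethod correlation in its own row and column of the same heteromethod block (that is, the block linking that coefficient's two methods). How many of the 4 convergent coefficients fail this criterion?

Each convergent coefficient versus the relevant comparison correlations:
WE (methods 1·2): 0.75 vs {0.30, 0.32, 0.44, 0.48, 0.51, 0.37} → pass.
Num (methods 1·2): 0.61 vs {0.32, 0.30, 0.65, 0.62, 0.48, 0.35} → fail.
OC (methods 1·2): 0.77 vs {0.48, 0.44, 0.62, 0.65, 0.59, 0.42} → pass.
Emp (methods 1·2): 0.56 vs {0.37, 0.51, 0.35, 0.48, 0.42, 0.59} → fail.
2 of 4 fail.

2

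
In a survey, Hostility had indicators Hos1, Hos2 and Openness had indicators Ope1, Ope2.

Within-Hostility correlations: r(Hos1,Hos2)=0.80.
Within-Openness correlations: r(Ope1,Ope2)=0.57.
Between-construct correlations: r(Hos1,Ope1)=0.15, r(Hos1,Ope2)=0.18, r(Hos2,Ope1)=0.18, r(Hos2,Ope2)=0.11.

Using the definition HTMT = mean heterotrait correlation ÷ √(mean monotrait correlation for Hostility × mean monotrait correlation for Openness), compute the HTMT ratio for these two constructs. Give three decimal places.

0.230

Mean between = 0.62/4 = 0.1550.
Mean within-Hos = 0.80/1 = 0.8000; mean within-Ope = 0.57/1 = 0.5700.
Geometric mean = √(0.8000 × 0.5700) = 0.6753.
HTMT = 0.1550 / 0.6753 = 0.230.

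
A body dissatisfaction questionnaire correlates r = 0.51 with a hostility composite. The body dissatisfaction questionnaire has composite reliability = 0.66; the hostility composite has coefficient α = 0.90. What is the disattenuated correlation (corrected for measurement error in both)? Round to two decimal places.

r_true = r_obs / √(r_xx · r_yy) = 0.51 / √(0.66 × 0.90) = 0.51 / √0.5940 = 0.51 / 0.7707 ≈ 0.66.

0.66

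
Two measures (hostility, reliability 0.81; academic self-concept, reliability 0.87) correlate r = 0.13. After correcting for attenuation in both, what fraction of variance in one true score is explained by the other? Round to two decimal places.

0.02

Disattenuated r = 0.13 / √(0.81 × 0.87) = 0.13 / 0.8395 = 0.1549.
Shared true-score variance = 0.1549² = 0.0240 ≈ 0.02.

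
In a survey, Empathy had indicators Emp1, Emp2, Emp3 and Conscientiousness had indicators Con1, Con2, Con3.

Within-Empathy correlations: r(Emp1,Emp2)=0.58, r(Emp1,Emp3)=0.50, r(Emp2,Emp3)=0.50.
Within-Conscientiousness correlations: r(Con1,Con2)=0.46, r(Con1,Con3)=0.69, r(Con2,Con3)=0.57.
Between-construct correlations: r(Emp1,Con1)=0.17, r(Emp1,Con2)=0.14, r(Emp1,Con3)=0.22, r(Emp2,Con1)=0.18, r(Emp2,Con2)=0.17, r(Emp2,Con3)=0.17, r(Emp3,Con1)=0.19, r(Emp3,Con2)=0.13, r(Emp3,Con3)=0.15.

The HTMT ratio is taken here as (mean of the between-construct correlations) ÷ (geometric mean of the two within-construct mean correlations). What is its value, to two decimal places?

0.31

Mean heterotrait r = 1.52/9 = 0.1689.
Mean within-Emp = 1.58/3 = 0.5267; mean within-Con = 1.72/3 = 0.5733.
Geometric mean = √(0.5267 × 0.5733) = 0.5495.
HTMT = 0.1689 / 0.5495 = 0.31.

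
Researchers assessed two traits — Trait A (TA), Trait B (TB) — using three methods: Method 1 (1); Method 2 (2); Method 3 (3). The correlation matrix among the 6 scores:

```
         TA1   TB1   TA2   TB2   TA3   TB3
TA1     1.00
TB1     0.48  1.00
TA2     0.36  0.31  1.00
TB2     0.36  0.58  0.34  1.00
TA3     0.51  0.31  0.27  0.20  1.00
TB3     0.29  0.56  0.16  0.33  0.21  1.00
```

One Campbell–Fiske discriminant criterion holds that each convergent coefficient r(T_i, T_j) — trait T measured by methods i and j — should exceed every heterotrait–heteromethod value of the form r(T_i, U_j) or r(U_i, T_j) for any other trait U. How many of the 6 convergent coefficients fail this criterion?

Checking each validity diagonal entry against its comparison values:
TA (methods 1·2): 0.36 vs {0.36, 0.31} → fail.
TA (methods 1·3): 0.51 vs {0.29, 0.31} → pass.
TA (methods 2·3): 0.27 vs {0.16, 0.20} → pass.
TB (methods 1·2): 0.58 vs {0.31, 0.36} → pass.
TB (methods 1·3): 0.56 vs {0.31, 0.29} → pass.
TB (methods 2·3): 0.33 vs {0.20, 0.16} → pass.
1 of 6 fail.

1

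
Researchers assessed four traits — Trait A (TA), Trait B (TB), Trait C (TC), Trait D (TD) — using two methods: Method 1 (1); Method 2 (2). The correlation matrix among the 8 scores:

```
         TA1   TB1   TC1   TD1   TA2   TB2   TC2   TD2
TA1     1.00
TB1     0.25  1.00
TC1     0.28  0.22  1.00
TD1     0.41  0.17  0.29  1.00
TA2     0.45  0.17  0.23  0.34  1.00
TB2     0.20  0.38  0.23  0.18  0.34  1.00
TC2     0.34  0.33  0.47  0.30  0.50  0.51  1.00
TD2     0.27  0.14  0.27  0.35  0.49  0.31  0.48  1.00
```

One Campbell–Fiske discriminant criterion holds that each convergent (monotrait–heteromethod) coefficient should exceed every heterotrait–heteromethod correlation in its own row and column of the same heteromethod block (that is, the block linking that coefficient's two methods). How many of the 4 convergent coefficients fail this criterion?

0

Each convergent coefficient versus the relevant comparison correlations:
TA (methods 1·2): 0.45 vs {0.20, 0.17, 0.34, 0.23, 0.27, 0.34} → pass.
TB (methods 1·2): 0.38 vs {0.17, 0.20, 0.33, 0.23, 0.14, 0.18} → pass.
TC (methods 1·2): 0.47 vs {0.23, 0.34, 0.23, 0.33, 0.27, 0.30} → pass.
TD (methods 1·2): 0.35 vs {0.34, 0.27, 0.18, 0.14, 0.30, 0.27} → pass.
0 of 4 fail.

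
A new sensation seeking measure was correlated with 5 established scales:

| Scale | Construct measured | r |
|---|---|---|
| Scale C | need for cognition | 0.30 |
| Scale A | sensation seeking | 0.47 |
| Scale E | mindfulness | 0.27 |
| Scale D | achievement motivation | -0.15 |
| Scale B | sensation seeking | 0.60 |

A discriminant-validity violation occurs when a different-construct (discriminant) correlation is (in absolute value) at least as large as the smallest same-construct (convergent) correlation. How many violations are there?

0

Convergent (same construct = sensation seeking): Scale A, Scale B.
Smallest convergent = 0.47. Discriminant |r|: 0.30, 0.27, 0.15; count ≥ 0.47 → 0.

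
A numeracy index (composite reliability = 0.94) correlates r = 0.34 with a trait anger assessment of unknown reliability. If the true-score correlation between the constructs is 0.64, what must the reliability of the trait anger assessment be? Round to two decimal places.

r_true = r_obs / √(r_xx · r_yy) ⇒ 0.64 = 0.34 / √(0.94 · r_yy).
√(0.94 · r_yy) = 0.34 / 0.64 = 0.5313; 0.94 · r_yy = 0.2823; r_yy = 0.2823 / 0.94 ≈ 0.30.

0.30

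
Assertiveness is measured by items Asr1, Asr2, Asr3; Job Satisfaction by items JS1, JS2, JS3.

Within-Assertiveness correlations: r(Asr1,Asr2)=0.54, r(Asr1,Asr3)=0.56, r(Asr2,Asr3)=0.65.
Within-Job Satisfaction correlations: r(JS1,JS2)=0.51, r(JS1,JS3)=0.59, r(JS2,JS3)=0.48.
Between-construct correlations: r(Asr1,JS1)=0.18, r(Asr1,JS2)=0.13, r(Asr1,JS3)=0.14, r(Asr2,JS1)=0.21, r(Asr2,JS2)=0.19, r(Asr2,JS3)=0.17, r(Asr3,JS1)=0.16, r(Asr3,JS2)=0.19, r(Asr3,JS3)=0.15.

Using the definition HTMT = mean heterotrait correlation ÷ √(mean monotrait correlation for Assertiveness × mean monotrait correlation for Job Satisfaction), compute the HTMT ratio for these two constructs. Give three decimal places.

0.305

Mean between = 1.52/9 = 0.1689.
Mean within-Asr = 1.75/3 = 0.5833; mean within-JS = 1.58/3 = 0.5267.
Geometric mean = √(0.5833 × 0.5267) = 0.5543.
HTMT = 0.1689 / 0.5543 = 0.305.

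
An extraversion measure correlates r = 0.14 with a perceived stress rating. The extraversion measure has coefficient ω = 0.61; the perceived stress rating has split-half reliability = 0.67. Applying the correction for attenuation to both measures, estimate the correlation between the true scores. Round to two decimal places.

0.22

r_true = r_obs / √(r_xx · r_yy) = 0.14 / √(0.61 × 0.67) = 0.14 / √0.4087 = 0.14 / 0.6393 ≈ 0.22.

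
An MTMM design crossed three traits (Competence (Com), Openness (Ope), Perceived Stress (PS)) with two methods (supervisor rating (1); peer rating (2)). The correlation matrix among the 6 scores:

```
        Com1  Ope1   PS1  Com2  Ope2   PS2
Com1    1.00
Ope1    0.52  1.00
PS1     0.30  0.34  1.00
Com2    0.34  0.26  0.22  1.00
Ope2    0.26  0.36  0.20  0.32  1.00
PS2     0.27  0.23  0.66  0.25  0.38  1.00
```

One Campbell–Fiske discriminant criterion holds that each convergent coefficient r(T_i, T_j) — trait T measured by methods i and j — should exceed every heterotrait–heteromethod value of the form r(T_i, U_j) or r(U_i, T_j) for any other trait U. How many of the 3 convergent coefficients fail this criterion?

0

Checking each validity diagonal entry against its comparison values:
Com (methods 1·2): 0.34 vs {0.26, 0.26, 0.27, 0.22} → pass.
Ope (methods 1·2): 0.36 vs {0.26, 0.26, 0.23, 0.20} → pass.
PS (methods 1·2): 0.66 vs {0.22, 0.27, 0.20, 0.23} → pass.
0 of 3 fail.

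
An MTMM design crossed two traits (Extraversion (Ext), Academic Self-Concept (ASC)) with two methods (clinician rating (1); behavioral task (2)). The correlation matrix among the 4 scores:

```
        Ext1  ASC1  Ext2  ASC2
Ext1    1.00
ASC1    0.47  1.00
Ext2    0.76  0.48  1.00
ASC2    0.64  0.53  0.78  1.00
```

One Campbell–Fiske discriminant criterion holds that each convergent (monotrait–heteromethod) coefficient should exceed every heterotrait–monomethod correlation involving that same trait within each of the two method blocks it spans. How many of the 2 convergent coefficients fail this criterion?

2

Convergent coefficients and their comparison sets:
Ext (methods 1·2): 0.76 vs {0.47, 0.78} → fail.
ASC (methods 1·2): 0.53 vs {0.47, 0.78} → fail.
2 of 2 fail.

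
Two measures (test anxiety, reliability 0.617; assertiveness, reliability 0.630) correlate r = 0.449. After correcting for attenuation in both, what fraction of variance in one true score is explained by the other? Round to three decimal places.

Disattenuated r = 0.449 / √(0.617 × 0.630) = 0.449 / 0.6235 = 0.7201.
Shared true-score variance = 0.7201² = 0.5185 ≈ 0.519.

0.519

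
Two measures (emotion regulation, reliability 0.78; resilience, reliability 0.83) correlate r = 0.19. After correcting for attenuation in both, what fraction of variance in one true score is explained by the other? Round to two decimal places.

Disattenuated r = 0.19 / √(0.78 × 0.83) = 0.19 / 0.8046 = 0.2361.
Shared true-score variance = 0.2361² = 0.0557 ≈ 0.06.

0.06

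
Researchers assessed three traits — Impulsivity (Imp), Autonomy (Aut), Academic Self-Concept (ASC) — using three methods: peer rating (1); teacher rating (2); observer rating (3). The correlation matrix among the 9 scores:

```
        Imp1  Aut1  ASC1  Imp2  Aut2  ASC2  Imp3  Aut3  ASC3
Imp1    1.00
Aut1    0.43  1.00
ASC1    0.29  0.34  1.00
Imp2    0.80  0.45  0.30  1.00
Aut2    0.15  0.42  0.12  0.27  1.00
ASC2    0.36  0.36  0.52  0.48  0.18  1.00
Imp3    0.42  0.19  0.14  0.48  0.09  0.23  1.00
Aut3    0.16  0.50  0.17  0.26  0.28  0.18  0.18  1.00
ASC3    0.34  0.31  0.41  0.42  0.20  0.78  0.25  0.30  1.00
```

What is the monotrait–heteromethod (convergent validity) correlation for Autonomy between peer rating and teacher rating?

0.42

Same trait (Aut), different methods: r(Aut1, Aut2) = 0.42.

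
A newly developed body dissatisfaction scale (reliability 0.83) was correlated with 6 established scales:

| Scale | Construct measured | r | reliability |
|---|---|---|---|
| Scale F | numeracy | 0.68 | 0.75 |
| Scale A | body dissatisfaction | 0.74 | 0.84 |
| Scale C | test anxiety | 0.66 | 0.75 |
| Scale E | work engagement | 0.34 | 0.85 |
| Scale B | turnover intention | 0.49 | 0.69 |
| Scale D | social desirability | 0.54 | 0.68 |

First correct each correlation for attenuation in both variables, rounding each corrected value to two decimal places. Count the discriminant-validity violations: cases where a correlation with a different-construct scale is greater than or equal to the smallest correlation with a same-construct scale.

0

Disattenuated r (r / √(r_scale · r_new)):
  Scale F (disc): 0.68 / √(0.75·0.83) = 0.86
  Scale A (conv): 0.74 / √(0.84·0.83) = 0.89
  Scale C (disc): 0.66 / √(0.75·0.83) = 0.84
  Scale E (disc): 0.34 / √(0.85·0.83) = 0.40
  Scale B (disc): 0.49 / √(0.69·0.83) = 0.65
  Scale D (disc): 0.54 / √(0.68·0.83) = 0.72
Smallest convergent = 0.89. Discriminant values: 0.86, 0.84, 0.40, 0.65, 0.72; count ≥ 0.89 → 0.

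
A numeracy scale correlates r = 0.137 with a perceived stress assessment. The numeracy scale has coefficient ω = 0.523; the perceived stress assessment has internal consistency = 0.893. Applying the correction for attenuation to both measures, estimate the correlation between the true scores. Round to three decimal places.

r_true = r_obs / √(r_xx · r_yy) = 0.137 / √(0.523 × 0.893) = 0.137 / √0.467039 = 0.137 / 0.6834 ≈ 0.200.

0.200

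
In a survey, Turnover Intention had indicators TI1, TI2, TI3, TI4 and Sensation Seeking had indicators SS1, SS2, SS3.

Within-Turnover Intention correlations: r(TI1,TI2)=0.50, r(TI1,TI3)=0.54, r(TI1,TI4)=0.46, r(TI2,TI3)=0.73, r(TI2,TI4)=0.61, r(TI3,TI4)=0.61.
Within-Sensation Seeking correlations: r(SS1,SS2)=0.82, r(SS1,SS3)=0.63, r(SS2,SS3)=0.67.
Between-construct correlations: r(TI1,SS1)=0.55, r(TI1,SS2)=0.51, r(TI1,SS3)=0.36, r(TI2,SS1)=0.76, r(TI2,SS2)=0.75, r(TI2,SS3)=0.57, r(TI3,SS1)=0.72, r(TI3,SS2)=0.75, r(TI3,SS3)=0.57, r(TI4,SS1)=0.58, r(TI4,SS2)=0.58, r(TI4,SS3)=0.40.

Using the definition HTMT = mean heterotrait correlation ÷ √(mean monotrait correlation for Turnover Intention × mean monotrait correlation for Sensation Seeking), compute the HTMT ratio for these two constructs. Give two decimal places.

Mean between = 7.10/12 = 0.5917.
Mean within-TI = 3.45/6 = 0.5750; mean within-SS = 2.12/3 = 0.7067.
Geometric mean = √(0.5750 × 0.7067) = 0.6375.
HTMT = 0.5917 / 0.6375 = 0.93.

0.93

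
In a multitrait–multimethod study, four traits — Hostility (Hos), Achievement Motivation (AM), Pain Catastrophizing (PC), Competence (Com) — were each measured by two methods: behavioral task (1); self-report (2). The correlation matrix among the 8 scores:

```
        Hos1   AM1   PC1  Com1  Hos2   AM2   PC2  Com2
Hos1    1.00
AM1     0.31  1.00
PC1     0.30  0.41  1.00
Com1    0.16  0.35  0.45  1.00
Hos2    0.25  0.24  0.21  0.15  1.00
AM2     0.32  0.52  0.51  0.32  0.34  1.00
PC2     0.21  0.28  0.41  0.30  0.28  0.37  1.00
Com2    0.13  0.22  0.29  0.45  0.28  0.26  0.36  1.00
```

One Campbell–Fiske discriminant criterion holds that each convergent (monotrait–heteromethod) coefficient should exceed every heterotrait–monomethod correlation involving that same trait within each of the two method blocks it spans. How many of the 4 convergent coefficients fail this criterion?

Each convergent coefficient versus the relevant comparison correlations:
Hos (methods 1·2): 0.25 vs {0.31, 0.34, 0.30, 0.28, 0.16, 0.28} → fail.
AM (methods 1·2): 0.52 vs {0.31, 0.34, 0.41, 0.37, 0.35, 0.26} → pass.
PC (methods 1·2): 0.41 vs {0.30, 0.28, 0.41, 0.37, 0.45, 0.36} → fail.
Com (methods 1·2): 0.45 vs {0.16, 0.28, 0.35, 0.26, 0.45, 0.36} → fail.
3 of 4 fail.

3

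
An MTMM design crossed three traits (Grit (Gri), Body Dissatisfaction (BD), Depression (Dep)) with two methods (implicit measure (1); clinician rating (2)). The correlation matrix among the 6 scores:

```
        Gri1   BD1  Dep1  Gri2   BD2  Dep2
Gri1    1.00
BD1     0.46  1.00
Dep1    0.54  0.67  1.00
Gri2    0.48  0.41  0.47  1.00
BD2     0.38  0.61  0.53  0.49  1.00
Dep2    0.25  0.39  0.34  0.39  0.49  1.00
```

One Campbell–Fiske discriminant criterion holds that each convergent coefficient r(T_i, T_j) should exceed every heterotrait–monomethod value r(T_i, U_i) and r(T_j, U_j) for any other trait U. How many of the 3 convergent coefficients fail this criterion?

3

Checking each validity diagonal entry against its comparison values:
Gri (methods 1·2): 0.48 vs {0.46, 0.49, 0.54, 0.39} → fail.
BD (methods 1·2): 0.61 vs {0.46, 0.49, 0.67, 0.49} → fail.
Dep (methods 1·2): 0.34 vs {0.54, 0.39, 0.67, 0.49} → fail.
3 of 3 fail.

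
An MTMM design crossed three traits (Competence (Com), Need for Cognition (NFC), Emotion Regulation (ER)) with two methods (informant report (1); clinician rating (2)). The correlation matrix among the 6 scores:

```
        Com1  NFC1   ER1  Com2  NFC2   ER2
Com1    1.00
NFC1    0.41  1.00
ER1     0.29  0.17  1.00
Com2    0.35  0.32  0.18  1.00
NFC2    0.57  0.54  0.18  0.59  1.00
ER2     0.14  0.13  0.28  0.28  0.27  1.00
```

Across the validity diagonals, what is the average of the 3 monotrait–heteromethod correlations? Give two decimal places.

Convergent values: 0.35, 0.54, 0.28; mean = 1.17/3 = 0.39.

0.39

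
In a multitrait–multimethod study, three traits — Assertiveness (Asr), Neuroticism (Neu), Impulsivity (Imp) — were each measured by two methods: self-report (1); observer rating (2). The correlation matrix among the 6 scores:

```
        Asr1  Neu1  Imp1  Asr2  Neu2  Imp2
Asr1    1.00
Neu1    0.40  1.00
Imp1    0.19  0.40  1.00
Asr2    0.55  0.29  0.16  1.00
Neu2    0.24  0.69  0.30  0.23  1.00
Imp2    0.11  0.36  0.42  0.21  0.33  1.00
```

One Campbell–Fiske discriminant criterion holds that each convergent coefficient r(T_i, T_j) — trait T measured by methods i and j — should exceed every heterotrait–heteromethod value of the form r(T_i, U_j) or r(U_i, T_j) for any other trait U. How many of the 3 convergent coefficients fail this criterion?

0

Checking each validity diagonal entry against its comparison values:
Asr (methods 1·2): 0.55 vs {0.24, 0.29, 0.11, 0.16} → pass.
Neu (methods 1·2): 0.69 vs {0.29, 0.24, 0.36, 0.30} → pass.
Imp (methods 1·2): 0.42 vs {0.16, 0.11, 0.30, 0.36} → pass.
0 of 3 fail.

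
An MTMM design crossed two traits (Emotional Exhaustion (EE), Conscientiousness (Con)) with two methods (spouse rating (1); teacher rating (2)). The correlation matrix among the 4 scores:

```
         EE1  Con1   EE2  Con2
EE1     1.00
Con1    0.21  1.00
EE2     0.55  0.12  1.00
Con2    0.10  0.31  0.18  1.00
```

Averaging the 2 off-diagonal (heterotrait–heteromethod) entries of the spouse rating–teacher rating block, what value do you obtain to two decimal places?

HTHM values (method 1 × method 2): 0.10, 0.12; mean = 0.22/2 = 0.11.

0.11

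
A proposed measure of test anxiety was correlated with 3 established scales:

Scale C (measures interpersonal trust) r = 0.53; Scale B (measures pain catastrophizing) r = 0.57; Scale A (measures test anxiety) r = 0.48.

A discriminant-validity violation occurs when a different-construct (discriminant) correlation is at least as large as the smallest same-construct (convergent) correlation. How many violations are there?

Convergent (same construct = test anxiety): Scale A.
Smallest convergent = 0.48. Discriminant values: 0.53, 0.57; count ≥ 0.48 → 2.

2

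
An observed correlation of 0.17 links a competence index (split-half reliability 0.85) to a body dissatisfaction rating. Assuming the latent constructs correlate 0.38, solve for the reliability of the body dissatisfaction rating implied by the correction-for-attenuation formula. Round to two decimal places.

r_true = r_obs / √(r_xx · r_yy) ⇒ 0.38 = 0.17 / √(0.85 · r_yy).
√(0.85 · r_yy) = 0.17 / 0.38 = 0.4474; 0.85 · r_yy = 0.2002; r_yy = 0.2002 / 0.85 ≈ 0.24.

0.24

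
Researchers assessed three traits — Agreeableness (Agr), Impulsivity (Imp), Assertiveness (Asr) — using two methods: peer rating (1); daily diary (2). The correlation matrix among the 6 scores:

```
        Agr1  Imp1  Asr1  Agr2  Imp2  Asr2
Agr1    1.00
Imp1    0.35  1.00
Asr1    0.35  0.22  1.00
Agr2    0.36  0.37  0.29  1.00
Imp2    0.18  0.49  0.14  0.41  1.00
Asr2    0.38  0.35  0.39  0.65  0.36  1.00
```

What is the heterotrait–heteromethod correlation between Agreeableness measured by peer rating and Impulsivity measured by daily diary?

Different traits and methods: r(Agr1, Imp2) = 0.18.

0.18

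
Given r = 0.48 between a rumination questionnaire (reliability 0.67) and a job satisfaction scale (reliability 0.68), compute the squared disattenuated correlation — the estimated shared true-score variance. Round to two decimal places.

Disattenuated r = 0.48 / √(0.67 × 0.68) = 0.48 / 0.6750 = 0.7111.
Shared true-score variance = 0.7111² = 0.5057 ≈ 0.51.

0.51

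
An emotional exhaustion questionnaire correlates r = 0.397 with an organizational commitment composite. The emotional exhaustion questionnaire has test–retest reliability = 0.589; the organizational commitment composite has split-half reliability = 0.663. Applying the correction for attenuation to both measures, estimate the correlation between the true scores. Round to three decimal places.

r_true = r_obs / √(r_xx · r_yy) = 0.397 / √(0.589 × 0.663) = 0.397 / √0.390507 = 0.397 / 0.6249 ≈ 0.635.

0.635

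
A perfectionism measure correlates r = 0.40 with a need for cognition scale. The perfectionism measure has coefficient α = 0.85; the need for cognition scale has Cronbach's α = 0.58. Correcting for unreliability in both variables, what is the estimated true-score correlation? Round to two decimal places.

0.57

r_true = r_obs / √(r_xx · r_yy) = 0.40 / √(0.85 × 0.58) = 0.40 / √0.4930 = 0.40 / 0.7021 ≈ 0.57.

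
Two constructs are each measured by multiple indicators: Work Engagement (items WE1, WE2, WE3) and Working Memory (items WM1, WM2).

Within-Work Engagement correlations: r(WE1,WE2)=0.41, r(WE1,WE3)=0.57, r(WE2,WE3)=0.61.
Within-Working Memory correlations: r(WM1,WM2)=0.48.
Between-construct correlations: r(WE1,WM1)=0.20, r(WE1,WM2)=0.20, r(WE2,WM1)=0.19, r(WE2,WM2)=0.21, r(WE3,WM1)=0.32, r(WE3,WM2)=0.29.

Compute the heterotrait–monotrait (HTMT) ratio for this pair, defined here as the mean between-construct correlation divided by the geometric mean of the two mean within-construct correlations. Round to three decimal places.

Between-construct mean = 1.41/6 = 0.2350.
Mean within-WE = 1.59/3 = 0.5300; mean within-WM = 0.48/1 = 0.4800.
Geometric mean = √(0.5300 × 0.4800) = 0.5044.
HTMT = 0.2350 / 0.5044 = 0.466.

0.466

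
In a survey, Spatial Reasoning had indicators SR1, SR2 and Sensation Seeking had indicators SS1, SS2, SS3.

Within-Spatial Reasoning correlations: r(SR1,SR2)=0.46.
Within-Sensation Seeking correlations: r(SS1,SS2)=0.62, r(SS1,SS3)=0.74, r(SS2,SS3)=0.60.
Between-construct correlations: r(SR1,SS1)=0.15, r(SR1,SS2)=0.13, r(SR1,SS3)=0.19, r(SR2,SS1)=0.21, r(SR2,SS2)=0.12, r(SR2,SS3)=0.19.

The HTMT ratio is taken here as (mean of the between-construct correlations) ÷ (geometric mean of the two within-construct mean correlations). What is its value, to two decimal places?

Mean between = 0.99/6 = 0.1650.
Mean within-SR = 0.46/1 = 0.4600; mean within-SS = 1.96/3 = 0.6533.
Geometric mean = √(0.4600 × 0.6533) = 0.5482.
HTMT = 0.1650 / 0.5482 = 0.30.

0.30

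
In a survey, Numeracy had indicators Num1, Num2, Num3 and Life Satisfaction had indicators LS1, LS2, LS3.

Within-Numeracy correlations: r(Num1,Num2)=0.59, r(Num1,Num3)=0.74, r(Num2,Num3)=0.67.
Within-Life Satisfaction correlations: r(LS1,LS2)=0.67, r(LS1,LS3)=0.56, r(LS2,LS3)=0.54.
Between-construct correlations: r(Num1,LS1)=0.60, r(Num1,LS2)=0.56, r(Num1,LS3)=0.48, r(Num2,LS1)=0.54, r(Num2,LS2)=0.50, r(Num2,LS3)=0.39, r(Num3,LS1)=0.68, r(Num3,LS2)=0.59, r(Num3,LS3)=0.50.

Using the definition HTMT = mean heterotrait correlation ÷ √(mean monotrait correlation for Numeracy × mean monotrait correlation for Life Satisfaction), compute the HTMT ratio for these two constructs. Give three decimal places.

Between-construct mean = 4.84/9 = 0.5378.
Mean within-Num = 2.00/3 = 0.6667; mean within-LS = 1.77/3 = 0.5900.
Geometric mean = √(0.6667 × 0.5900) = 0.6272.
HTMT = 0.5378 / 0.6272 = 0.857.

0.857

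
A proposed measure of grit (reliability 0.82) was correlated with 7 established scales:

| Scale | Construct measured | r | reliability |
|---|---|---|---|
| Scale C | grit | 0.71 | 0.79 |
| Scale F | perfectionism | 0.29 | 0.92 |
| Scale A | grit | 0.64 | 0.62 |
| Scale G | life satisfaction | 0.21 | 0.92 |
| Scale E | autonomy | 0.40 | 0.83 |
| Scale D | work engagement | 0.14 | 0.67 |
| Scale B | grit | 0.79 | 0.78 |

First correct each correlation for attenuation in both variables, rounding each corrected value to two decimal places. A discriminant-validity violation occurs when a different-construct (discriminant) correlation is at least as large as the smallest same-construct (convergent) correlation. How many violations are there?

0

Disattenuated r (r / √(r_scale · r_new)):
  Scale C (conv): 0.71 / √(0.79·0.82) = 0.88
  Scale F (disc): 0.29 / √(0.92·0.82) = 0.33
  Scale A (conv): 0.64 / √(0.62·0.82) = 0.90
  Scale G (disc): 0.21 / √(0.92·0.82) = 0.24
  Scale E (disc): 0.40 / √(0.83·0.82) = 0.48
  Scale D (disc): 0.14 / √(0.67·0.82) = 0.19
  Scale B (conv): 0.79 / √(0.78·0.82) = 0.99
Smallest convergent = 0.88. Discriminant values: 0.33, 0.24, 0.48, 0.19; count ≥ 0.88 → 0.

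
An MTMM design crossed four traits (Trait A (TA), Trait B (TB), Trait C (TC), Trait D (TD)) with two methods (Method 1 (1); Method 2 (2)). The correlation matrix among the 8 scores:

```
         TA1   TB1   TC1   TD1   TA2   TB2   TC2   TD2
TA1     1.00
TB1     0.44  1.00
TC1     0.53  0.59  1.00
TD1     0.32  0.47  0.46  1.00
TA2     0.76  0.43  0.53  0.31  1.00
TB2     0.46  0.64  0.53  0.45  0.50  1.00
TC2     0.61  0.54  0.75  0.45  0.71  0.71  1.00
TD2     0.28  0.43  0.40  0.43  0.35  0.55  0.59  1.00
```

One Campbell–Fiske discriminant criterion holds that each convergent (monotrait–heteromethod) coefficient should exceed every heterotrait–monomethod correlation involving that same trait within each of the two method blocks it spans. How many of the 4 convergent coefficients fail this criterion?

2

Checking each validity diagonal entry against its comparison values:
TA (methods 1·2): 0.76 vs {0.44, 0.50, 0.53, 0.71, 0.32, 0.35} → pass.
TB (methods 1·2): 0.64 vs {0.44, 0.50, 0.59, 0.71, 0.47, 0.55} → fail.
TC (methods 1·2): 0.75 vs {0.53, 0.71, 0.59, 0.71, 0.46, 0.59} → pass.
TD (methods 1·2): 0.43 vs {0.32, 0.35, 0.47, 0.55, 0.46, 0.59} → fail.
2 of 4 fail.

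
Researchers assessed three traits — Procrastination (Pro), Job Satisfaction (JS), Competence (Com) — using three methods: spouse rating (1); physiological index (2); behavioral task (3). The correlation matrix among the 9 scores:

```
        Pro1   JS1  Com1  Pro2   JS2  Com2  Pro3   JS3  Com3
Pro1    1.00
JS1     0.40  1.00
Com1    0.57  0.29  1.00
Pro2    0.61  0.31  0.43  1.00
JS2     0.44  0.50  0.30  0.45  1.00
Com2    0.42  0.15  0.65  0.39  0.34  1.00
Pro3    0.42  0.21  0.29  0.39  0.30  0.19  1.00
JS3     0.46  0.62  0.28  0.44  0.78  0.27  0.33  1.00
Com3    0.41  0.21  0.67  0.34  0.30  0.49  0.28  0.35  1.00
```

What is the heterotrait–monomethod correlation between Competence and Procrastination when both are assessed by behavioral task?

Different traits, same method: r(Com3, Pro3) = 0.28.

0.28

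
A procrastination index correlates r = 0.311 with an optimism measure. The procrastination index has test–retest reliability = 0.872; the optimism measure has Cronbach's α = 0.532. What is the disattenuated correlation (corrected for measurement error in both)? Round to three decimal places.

0.457

r_true = r_obs / √(r_xx · r_yy) = 0.311 / √(0.872 × 0.532) = 0.311 / √0.463904 = 0.311 / 0.6811 ≈ 0.457.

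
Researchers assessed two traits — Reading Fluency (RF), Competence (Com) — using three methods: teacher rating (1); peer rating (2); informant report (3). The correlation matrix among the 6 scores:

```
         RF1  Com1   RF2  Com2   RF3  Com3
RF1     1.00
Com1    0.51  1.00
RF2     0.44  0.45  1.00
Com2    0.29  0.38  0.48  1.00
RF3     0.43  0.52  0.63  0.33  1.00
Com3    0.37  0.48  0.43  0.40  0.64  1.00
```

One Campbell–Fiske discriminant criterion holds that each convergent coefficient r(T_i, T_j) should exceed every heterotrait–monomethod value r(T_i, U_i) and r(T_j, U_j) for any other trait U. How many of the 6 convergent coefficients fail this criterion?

6

Checking each validity diagonal entry against its comparison values:
RF (methods 1·2): 0.44 vs {0.51, 0.48} → fail.
RF (methods 1·3): 0.43 vs {0.51, 0.64} → fail.
RF (methods 2·3): 0.63 vs {0.48, 0.64} → fail.
Com (methods 1·2): 0.38 vs {0.51, 0.48} → fail.
Com (methods 1·3): 0.48 vs {0.51, 0.64} → fail.
Com (methods 2·3): 0.40 vs {0.48, 0.64} → fail.
6 of 6 fail.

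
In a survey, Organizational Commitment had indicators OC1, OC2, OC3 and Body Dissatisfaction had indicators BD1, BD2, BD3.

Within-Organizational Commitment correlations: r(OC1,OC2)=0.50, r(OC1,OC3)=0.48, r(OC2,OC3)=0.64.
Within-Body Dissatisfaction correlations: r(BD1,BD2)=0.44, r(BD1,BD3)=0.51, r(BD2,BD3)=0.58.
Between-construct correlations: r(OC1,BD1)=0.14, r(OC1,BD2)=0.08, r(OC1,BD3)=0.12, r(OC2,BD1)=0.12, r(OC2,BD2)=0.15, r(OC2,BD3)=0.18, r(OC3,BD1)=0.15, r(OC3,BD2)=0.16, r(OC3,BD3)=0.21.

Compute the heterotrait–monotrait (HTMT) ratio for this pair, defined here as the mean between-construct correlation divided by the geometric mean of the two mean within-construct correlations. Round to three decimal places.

Mean heterotrait r = 1.31/9 = 0.1456.
Mean within-OC = 1.62/3 = 0.5400; mean within-BD = 1.53/3 = 0.5100.
Geometric mean = √(0.5400 × 0.5100) = 0.5248.
HTMT = 0.1456 / 0.5248 = 0.277.

0.277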